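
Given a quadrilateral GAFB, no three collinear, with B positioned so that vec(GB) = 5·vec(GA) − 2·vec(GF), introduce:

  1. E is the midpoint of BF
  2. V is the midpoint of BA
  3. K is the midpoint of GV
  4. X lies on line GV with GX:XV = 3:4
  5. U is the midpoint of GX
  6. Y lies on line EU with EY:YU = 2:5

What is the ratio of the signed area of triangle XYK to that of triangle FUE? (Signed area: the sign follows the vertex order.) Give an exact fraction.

Set G = (0, 0), A = (1, 0), F = (0, 1), B = (5, -2); any affine frame gives the same invariant.
1. E is the midpoint of BF ⇒ E = (5/2, -1/2)
2. V is the midpoint of BA ⇒ V = (3, -1)
3. K is the midpoint of GV ⇒ K = (3/2, -1/2)
4. X lies on line GV with GX:XV = 3:4 ⇒ X = (9/7, -3/7)
5. U is the midpoint of GX ⇒ U = (9/14, -3/14)
6. Y lies on line EU with EY:YU = 2:5 ⇒ Y = (193/98, -41/98)
2·[XYK] = -5/98, 2·[FUE] = 29/14
[XYK]:[FUE] = -5/98:29/14 = -5/203

[XYK]:[FUE] = -5/203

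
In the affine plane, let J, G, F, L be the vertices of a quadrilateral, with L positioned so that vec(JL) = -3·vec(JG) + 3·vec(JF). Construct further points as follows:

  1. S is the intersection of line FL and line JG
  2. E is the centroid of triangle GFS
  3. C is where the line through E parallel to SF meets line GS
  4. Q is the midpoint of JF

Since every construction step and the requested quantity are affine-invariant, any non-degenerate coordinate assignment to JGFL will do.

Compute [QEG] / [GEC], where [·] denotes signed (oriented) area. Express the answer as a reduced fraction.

[QEG]:[GEC] = 9/4

Assign J = (0, 0), G = (1, 0), F = (0, 1), L = (-3, 3) — the answer is frame-independent, so this choice is without loss of generality.
1. S is the intersection of line FL and line JG ⇒ S = (3/2, 0)
2. E is the centroid of triangle GFS ⇒ E = (5/6, 1/3)
3. C is where the line through E parallel to SF meets line GS ⇒ C = (4/3, 0)
4. Q is the midpoint of JF ⇒ Q = (0, 1/2)
2·[QEG] = -1/4, 2·[GEC] = -1/9
[QEG]:[GEC] = -1/4:-1/9 = 9/4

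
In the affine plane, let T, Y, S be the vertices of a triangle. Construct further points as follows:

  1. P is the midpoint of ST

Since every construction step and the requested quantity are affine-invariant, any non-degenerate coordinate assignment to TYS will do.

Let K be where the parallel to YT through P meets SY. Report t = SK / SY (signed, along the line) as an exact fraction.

t = 1/2

Set T = (0, 0), Y = (1, 0), S = (0, 1); any affine frame gives the same invariant.
1. P is the midpoint of ST ⇒ P = (0, 1/2)
through P parallel to YT: direction (-1, 0); meets SY at K = (1/2, 1/2)
K = S + t·(Y−S) with t = 1/2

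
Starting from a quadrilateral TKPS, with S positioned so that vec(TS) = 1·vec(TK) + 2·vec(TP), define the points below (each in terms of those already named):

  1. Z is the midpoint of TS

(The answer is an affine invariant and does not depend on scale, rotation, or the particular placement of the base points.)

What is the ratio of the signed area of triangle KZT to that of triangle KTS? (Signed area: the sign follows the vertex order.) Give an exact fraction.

Assign T = (0, 0), K = (1, 0), P = (0, 1), S = (1, 2) — the answer is frame-independent, so this choice is without loss of generality.
1. Z is the midpoint of TS ⇒ Z = (1/2, 1)
2·[KZT] = 1, 2·[KTS] = -2
[KZT]:[KTS] = 1:-2 = -1/2

[KZT]:[KTS] = -1/2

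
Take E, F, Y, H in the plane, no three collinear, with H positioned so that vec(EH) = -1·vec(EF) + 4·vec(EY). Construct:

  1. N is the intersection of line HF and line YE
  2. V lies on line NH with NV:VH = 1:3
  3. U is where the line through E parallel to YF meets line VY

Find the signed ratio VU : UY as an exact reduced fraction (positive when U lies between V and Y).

VU:UY = -9/4

Work in coordinates with E = (0, 0), F = (1, 0), Y = (0, 1), H = (-1, 4).
1. N is the intersection of line HF and line YE ⇒ N = (0, 2)
2. V lies on line NH with NV:VH = 1:3 ⇒ V = (-1/4, 5/2)
3. U is where the line through E parallel to YF meets line VY ⇒ U = (1/5, -1/5)
U = V + t·(Y−V) with t = 9/5, so VU:UY = t:(1−t) = 9/5:-4/5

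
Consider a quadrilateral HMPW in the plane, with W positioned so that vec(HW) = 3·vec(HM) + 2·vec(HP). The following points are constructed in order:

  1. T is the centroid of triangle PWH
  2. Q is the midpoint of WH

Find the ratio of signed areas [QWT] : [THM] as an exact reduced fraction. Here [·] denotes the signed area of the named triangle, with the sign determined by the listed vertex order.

Work in coordinates with H = (0, 0), M = (1, 0), P = (0, 1), W = (3, 2).
1. T is the centroid of triangle PWH ⇒ T = (1, 1)
2. Q is the midpoint of WH ⇒ Q = (3/2, 1)
2·[QWT] = 1/2, 2·[THM] = 1
[QWT]:[THM] = 1/2:1 = 1/2

[QWT]:[THM] = 1/2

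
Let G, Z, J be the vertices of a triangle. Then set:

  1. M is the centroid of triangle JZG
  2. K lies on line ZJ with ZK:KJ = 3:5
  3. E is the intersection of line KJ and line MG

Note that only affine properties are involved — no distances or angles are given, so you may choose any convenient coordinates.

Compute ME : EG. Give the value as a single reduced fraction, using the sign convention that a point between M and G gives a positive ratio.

ME:EG = -1/3

Choose coordinates G = (0, 0), Z = (1, 0), J = (0, 1).
1. M is the centroid of triangle JZG ⇒ M = (1/3, 1/3)
2. K lies on line ZJ with ZK:KJ = 3:5 ⇒ K = (5/8, 3/8)
3. E is the intersection of line KJ and line MG ⇒ E = (1/2, 1/2)
E = M + t·(G−M) with t = -1/2, so ME:EG = t:(1−t) = -1/2:3/2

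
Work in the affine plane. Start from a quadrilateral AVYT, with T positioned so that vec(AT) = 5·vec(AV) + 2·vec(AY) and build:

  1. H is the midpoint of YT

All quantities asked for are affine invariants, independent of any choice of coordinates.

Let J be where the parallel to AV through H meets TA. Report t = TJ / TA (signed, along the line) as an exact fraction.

Work in coordinates with A = (0, 0), V = (1, 0), Y = (0, 1), T = (5, 2).
1. H is the midpoint of YT ⇒ H = (5/2, 3/2)
through H parallel to AV: direction (1, 0); meets TA at J = (15/4, 3/2)
J = T + t·(A−T) with t = 1/4

t = 1/4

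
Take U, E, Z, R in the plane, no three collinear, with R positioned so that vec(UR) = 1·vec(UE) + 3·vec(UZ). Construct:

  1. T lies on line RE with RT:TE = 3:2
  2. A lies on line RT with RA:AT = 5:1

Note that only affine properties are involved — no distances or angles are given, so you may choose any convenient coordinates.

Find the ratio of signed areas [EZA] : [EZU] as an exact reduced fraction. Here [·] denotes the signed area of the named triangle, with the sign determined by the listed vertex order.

Set U = (0, 0), E = (1, 0), Z = (0, 1), R = (1, 3); any affine frame gives the same invariant.
1. T lies on line RE with RT:TE = 3:2 ⇒ T = (1, 6/5)
2. A lies on line RT with RA:AT = 5:1 ⇒ A = (1, 3/2)
2·[EZA] = -3/2, 2·[EZU] = 1
[EZA]:[EZU] = -3/2:1 = -3/2

[EZA]:[EZU] = -3/2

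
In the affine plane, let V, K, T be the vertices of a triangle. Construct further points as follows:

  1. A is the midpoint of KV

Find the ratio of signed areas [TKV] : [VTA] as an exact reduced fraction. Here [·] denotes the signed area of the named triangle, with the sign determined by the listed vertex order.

Work in coordinates with V = (0, 0), K = (1, 0), T = (0, 1).
1. A is the midpoint of KV ⇒ A = (1/2, 0)
2·[TKV] = -1, 2·[VTA] = -1/2
[TKV]:[VTA] = -1:-1/2 = 2

[TKV]:[VTA] = 2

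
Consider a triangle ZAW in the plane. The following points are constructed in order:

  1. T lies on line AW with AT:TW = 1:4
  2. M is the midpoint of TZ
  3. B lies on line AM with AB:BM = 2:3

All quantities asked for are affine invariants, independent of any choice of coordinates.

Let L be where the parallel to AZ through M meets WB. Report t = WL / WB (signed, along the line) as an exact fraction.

t = 15/16

Set Z = (0, 0), A = (1, 0), W = (0, 1); any affine frame gives the same invariant.
1. T lies on line AW with AT:TW = 1:4 ⇒ T = (4/5, 1/5)
2. M is the midpoint of TZ ⇒ M = (2/5, 1/10)
3. B lies on line AM with AB:BM = 2:3 ⇒ B = (19/25, 1/25)
through M parallel to AZ: direction (-1, 0); meets WB at L = (57/80, 1/10)
L = W + t·(B−W) with t = 15/16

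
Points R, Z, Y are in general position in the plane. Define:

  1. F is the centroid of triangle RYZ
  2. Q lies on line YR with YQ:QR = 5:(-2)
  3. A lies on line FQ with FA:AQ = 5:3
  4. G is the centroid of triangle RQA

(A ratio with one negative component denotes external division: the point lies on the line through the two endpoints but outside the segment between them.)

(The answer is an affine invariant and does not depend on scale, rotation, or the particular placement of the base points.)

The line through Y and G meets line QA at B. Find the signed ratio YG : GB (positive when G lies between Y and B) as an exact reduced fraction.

YG:GB = 13/2

Work in coordinates with R = (0, 0), Z = (1, 0), Y = (0, 1).
1. F is the centroid of triangle RYZ ⇒ F = (1/3, 1/3)
2. Q lies on line YR with YQ:QR = 5:(-2) ⇒ Q = (0, -2/3)
3. A lies on line FQ with FA:AQ = 5:3 ⇒ A = (1/8, -7/24)
4. G is the centroid of triangle RQA ⇒ G = (1/24, -23/72)
line YG meets QA at B = (5/104, -163/312)
G = Y + t·(B−Y) with t = 13/15, so YG:GB = 13/15:2/15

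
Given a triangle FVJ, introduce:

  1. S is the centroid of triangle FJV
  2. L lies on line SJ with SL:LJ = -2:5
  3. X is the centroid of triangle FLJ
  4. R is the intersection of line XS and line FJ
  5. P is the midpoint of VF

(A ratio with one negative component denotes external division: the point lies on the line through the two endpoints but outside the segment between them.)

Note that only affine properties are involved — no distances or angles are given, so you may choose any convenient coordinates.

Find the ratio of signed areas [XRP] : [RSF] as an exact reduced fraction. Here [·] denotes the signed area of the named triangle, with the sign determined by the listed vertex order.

Work in coordinates with F = (0, 0), V = (1, 0), J = (0, 1).
1. S is the centroid of triangle FJV ⇒ S = (1/3, 1/3)
2. L lies on line SJ with SL:LJ = -2:5 ⇒ L = (5/9, -1/9)
3. X is the centroid of triangle FLJ ⇒ X = (5/27, 8/27)
4. R is the intersection of line XS and line FJ ⇒ R = (0, 1/4)
5. P is the midpoint of VF ⇒ P = (1/2, 0)
2·[XRP] = 5/72, 2·[RSF] = -1/12
[XRP]:[RSF] = 5/72:-1/12 = -5/6

[XRP]:[RSF] = -5/6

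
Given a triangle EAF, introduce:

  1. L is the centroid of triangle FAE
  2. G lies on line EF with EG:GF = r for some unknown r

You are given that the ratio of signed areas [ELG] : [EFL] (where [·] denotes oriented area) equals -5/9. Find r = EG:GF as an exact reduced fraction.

Set E = (0, 0), A = (1, 0), F = (0, 1); any affine frame gives the same invariant.
1. L is the centroid of triangle FAE ⇒ L = (1/3, 1/3)
2. With EG:GF = r, write λ = r/(r+1) so G = E + λ·(F−E); G is affine-linear in λ
Every point depending on G is an affine combination of G and λ-independent points, so each such coordinate is linear in λ; the λ² term in each signed area is a multiple of (F−E)×(F−E) = 0, so 2·[ELG] and 2·[EFL] are each linear in λ. Evaluating at λ=0 and λ=1:
  2·[ELG] = 1/3·λ,   2·[EFL] = -1/3
So [ELG]:[EFL] = (1/3·λ) / (-1/3). Setting this equal to -5/9:
  1/3·λ = -5/9·(-1/3)  ⇒  λ = 5/9
Then r = λ/(1−λ) = (5/9)/(4/9) = 5/4. Check: with r = 5/4, G = (0, 5/9) and [ELG]:[EFL] = -5/9 as required.

r = 5/4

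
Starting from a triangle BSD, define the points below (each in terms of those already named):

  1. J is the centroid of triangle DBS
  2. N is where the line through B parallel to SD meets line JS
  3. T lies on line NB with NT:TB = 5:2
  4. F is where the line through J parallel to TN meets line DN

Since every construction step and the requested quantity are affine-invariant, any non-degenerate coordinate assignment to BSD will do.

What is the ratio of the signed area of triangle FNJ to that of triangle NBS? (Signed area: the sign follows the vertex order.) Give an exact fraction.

Set B = (0, 0), S = (1, 0), D = (0, 1); any affine frame gives the same invariant.
1. J is the centroid of triangle DBS ⇒ J = (1/3, 1/3)
2. N is where the line through B parallel to SD meets line JS ⇒ N = (-1, 1)
3. T lies on line NB with NT:TB = 5:2 ⇒ T = (-2/7, 2/7)
4. F is where the line through J parallel to TN meets line DN ⇒ F = (-1/3, 1)
2·[FNJ] = 4/9, 2·[NBS] = 1
[FNJ]:[NBS] = 4/9:1 = 4/9

[FNJ]:[NBS] = 4/9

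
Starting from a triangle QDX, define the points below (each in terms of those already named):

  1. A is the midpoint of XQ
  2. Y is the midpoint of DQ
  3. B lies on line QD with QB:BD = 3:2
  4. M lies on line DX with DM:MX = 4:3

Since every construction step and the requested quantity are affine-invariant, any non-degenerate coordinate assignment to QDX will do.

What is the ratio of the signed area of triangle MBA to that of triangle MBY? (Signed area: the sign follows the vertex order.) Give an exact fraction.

Choose coordinates Q = (0, 0), D = (1, 0), X = (0, 1).
1. A is the midpoint of XQ ⇒ A = (0, 1/2)
2. Y is the midpoint of DQ ⇒ Y = (1/2, 0)
3. B lies on line QD with QB:BD = 3:2 ⇒ B = (3/5, 0)
4. M lies on line DX with DM:MX = 4:3 ⇒ M = (3/7, 4/7)
2·[MBA] = -9/35, 2·[MBY] = -2/35
[MBA]:[MBY] = -9/35:-2/35 = 9/2

[MBA]:[MBY] = 9/2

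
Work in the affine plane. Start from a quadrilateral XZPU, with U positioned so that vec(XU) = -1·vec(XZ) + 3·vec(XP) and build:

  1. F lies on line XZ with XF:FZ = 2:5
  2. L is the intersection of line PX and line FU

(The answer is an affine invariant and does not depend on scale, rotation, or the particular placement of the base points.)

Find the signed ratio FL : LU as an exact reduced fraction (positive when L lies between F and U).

Assign X = (0, 0), Z = (1, 0), P = (0, 1), U = (-1, 3) — the answer is frame-independent, so this choice is without loss of generality.
1. F lies on line XZ with XF:FZ = 2:5 ⇒ F = (2/7, 0)
2. L is the intersection of line PX and line FU ⇒ L = (0, 2/3)
L = F + t·(U−F) with t = 2/9, so FL:LU = t:(1−t) = 2/9:7/9

FL:LU = 2/7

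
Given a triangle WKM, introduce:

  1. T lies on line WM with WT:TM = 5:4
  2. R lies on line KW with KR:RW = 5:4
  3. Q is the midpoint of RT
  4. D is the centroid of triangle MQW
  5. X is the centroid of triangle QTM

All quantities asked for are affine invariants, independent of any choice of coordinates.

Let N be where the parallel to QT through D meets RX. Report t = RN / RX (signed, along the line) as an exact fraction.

t = -1/4

Set W = (0, 0), K = (1, 0), M = (0, 1); any affine frame gives the same invariant.
1. T lies on line WM with WT:TM = 5:4 ⇒ T = (0, 5/9)
2. R lies on line KW with KR:RW = 5:4 ⇒ R = (4/9, 0)
3. Q is the midpoint of RT ⇒ Q = (2/9, 5/18)
4. D is the centroid of triangle MQW ⇒ D = (2/27, 23/54)
5. X is the centroid of triangle QTM ⇒ X = (2/27, 11/18)
through D parallel to QT: direction (-2/9, 5/18); meets RX at N = (29/54, -11/72)
N = R + t·(X−R) with t = -1/4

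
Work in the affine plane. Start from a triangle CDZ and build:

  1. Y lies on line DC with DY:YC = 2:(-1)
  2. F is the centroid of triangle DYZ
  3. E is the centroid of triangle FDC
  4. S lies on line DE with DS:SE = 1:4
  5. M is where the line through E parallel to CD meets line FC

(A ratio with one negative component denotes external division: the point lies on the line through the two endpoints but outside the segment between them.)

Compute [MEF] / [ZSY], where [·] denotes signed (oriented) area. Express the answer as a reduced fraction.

[MEF]:[ZSY] = -10/249

Work in coordinates with C = (0, 0), D = (1, 0), Z = (0, 1).
1. Y lies on line DC with DY:YC = 2:(-1) ⇒ Y = (-1, 0)
2. F is the centroid of triangle DYZ ⇒ F = (0, 1/3)
3. E is the centroid of triangle FDC ⇒ E = (1/3, 1/9)
4. S lies on line DE with DS:SE = 1:4 ⇒ S = (13/15, 1/45)
5. M is where the line through E parallel to CD meets line FC ⇒ M = (0, 1/9)
2·[MEF] = 2/27, 2·[ZSY] = -83/45
[MEF]:[ZSY] = 2/27:-83/45 = -10/249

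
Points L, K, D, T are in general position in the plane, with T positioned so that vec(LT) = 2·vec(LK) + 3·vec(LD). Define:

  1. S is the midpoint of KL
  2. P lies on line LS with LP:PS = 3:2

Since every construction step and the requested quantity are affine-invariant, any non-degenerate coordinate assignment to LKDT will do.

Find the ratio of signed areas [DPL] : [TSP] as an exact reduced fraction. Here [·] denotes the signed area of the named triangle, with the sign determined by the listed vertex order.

[DPL]:[TSP] = 1/2

Assign L = (0, 0), K = (1, 0), D = (0, 1), T = (2, 3) — the answer is frame-independent, so this choice is without loss of generality.
1. S is the midpoint of KL ⇒ S = (1/2, 0)
2. P lies on line LS with LP:PS = 3:2 ⇒ P = (3/10, 0)
2·[DPL] = -3/10, 2·[TSP] = -3/5
[DPL]:[TSP] = -3/10:-3/5 = 1/2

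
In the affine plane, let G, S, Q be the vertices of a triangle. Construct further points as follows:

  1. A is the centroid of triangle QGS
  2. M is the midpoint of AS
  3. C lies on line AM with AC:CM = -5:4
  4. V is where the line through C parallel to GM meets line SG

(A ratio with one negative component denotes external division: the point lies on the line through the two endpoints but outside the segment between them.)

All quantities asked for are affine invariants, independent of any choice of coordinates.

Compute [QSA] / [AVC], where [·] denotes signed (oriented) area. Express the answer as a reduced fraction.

Choose coordinates G = (0, 0), S = (1, 0), Q = (0, 1).
1. A is the centroid of triangle QGS ⇒ A = (1/3, 1/3)
2. M is the midpoint of AS ⇒ M = (2/3, 1/6)
3. C lies on line AM with AC:CM = -5:4 ⇒ C = (2, -1/2)
4. V is where the line through C parallel to GM meets line SG ⇒ V = (4, 0)
2·[QSA] = -1/3, 2·[AVC] = -5/2
[QSA]:[AVC] = -1/3:-5/2 = 2/15

[QSA]:[AVC] = 2/15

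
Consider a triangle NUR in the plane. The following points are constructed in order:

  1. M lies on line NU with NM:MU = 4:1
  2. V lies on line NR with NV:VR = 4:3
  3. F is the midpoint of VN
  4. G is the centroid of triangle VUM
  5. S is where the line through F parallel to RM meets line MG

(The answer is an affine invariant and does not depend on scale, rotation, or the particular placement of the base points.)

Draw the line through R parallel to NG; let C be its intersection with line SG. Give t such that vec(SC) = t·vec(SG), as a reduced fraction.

Set N = (0, 0), U = (1, 0), R = (0, 1); any affine frame gives the same invariant.
1. M lies on line NU with NM:MU = 4:1 ⇒ M = (4/5, 0)
2. V lies on line NR with NV:VR = 4:3 ⇒ V = (0, 4/7)
3. F is the midpoint of VN ⇒ F = (0, 2/7)
4. G is the centroid of triangle VUM ⇒ G = (3/5, 4/21)
5. S is where the line through F parallel to RM meets line MG ⇒ S = (-8/5, 16/7)
through R parallel to NG: direction (3/5, 4/21); meets SG at C = (-3/16, 79/84)
C = S + t·(G−S) with t = 113/176

t = 113/176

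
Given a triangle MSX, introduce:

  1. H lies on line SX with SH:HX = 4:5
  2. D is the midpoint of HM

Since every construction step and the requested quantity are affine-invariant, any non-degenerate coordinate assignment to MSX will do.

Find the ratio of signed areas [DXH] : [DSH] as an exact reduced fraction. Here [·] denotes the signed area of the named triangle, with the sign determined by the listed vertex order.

[DXH]:[DSH] = -5/4

Set M = (0, 0), S = (1, 0), X = (0, 1); any affine frame gives the same invariant.
1. H lies on line SX with SH:HX = 4:5 ⇒ H = (5/9, 4/9)
2. D is the midpoint of HM ⇒ D = (5/18, 2/9)
2·[DXH] = -5/18, 2·[DSH] = 2/9
[DXH]:[DSH] = -5/18:2/9 = -5/4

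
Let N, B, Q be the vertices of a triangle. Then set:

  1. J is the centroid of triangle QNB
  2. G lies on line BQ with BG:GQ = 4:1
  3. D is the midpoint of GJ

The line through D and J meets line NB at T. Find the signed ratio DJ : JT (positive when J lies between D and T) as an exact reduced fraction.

DJ:JT = 7/10

Choose coordinates N = (0, 0), B = (1, 0), Q = (0, 1).
1. J is the centroid of triangle QNB ⇒ J = (1/3, 1/3)
2. G lies on line BQ with BG:GQ = 4:1 ⇒ G = (1/5, 4/5)
3. D is the midpoint of GJ ⇒ D = (4/15, 17/30)
line DJ meets NB at T = (3/7, 0)
J = D + t·(T−D) with t = 7/17, so DJ:JT = 7/17:10/17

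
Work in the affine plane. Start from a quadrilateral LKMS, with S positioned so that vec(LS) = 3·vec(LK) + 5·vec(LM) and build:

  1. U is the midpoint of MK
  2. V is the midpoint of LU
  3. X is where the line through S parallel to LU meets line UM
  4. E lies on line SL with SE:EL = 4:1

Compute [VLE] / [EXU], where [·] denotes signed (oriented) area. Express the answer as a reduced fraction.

[VLE]:[EXU] = -1/6

Assign L = (0, 0), K = (1, 0), M = (0, 1), S = (3, 5) — the answer is frame-independent, so this choice is without loss of generality.
1. U is the midpoint of MK ⇒ U = (1/2, 1/2)
2. V is the midpoint of LU ⇒ V = (1/4, 1/4)
3. X is where the line through S parallel to LU meets line UM ⇒ X = (-1/2, 3/2)
4. E lies on line SL with SE:EL = 4:1 ⇒ E = (3/5, 1)
2·[VLE] = -1/10, 2·[EXU] = 3/5
[VLE]:[EXU] = -1/10:3/5 = -1/6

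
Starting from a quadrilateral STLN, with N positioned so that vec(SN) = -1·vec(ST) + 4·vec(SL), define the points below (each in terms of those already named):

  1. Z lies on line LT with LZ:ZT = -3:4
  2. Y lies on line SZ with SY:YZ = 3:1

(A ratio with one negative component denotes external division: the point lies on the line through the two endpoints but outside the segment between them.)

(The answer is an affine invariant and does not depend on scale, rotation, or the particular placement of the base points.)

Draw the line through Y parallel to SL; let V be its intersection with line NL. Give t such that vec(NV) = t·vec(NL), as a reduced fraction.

Set S = (0, 0), T = (1, 0), L = (0, 1), N = (-1, 4); any affine frame gives the same invariant.
1. Z lies on line LT with LZ:ZT = -3:4 ⇒ Z = (-3, 4)
2. Y lies on line SZ with SY:YZ = 3:1 ⇒ Y = (-9/4, 3)
through Y parallel to SL: direction (0, 1); meets NL at V = (-9/4, 31/4)
V = N + t·(L−N) with t = -5/4

t = -5/4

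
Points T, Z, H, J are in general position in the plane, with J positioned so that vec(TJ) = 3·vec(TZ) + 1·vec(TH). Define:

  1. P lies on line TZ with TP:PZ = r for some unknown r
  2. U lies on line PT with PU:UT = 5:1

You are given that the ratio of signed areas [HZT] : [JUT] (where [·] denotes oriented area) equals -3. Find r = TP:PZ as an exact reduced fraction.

r = -2/3

Set T = (0, 0), Z = (1, 0), H = (0, 1), J = (3, 1); any affine frame gives the same invariant.
1. With TP:PZ = r, write λ = r/(r+1) so P = T + λ·(Z−T); P is affine-linear in λ
2. U lies on line PT with PU:UT = 5:1 ⇒ U is an affine combination of earlier points and hence also affine-linear in λ
Every point depending on P is an affine combination of P and λ-independent points, so each such coordinate is linear in λ; the λ² term in each signed area is a multiple of (Z−T)×(Z−T) = 0, so 2·[HZT] and 2·[JUT] are each linear in λ. Evaluating at λ=0 and λ=1:
  2·[HZT] = -1,   2·[JUT] = -1/6·λ
So [HZT]:[JUT] = (-1) / (-1/6·λ). Setting this equal to -3:
  -1 = -3·(-1/6·λ)  ⇒  λ = -2
Then r = λ/(1−λ) = (-2)/(3) = -2/3. Check: with r = -2/3, P = (-2, 0) and [HZT]:[JUT] = -3 as required.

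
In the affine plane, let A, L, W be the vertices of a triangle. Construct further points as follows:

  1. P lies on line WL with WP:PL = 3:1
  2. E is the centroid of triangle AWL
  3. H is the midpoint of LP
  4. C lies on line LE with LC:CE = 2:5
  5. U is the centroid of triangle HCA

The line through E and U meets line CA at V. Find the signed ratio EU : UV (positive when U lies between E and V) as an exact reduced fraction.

EU:UV = 39

Assign A = (0, 0), L = (1, 0), W = (0, 1) — the answer is frame-independent, so this choice is without loss of generality.
1. P lies on line WL with WP:PL = 3:1 ⇒ P = (3/4, 1/4)
2. E is the centroid of triangle AWL ⇒ E = (1/3, 1/3)
3. H is the midpoint of LP ⇒ H = (7/8, 1/8)
4. C lies on line LE with LC:CE = 2:5 ⇒ C = (17/21, 2/21)
5. U is the centroid of triangle HCA ⇒ U = (283/504, 37/504)
line EU meets CA at V = (1394/2457, 164/2457)
U = E + t·(V−E) with t = 39/40, so EU:UV = 39/40:1/40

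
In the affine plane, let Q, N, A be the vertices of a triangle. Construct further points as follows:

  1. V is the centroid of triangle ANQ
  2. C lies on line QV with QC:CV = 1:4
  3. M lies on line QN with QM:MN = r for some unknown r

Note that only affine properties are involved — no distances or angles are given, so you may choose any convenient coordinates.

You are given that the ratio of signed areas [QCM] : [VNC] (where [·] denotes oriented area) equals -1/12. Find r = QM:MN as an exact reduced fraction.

r = -1/4

Assign Q = (0, 0), N = (1, 0), A = (0, 1) — the answer is frame-independent, so this choice is without loss of generality.
1. V is the centroid of triangle ANQ ⇒ V = (1/3, 1/3)
2. C lies on line QV with QC:CV = 1:4 ⇒ C = (1/15, 1/15)
3. With QM:MN = r, write λ = r/(r+1) so M = Q + λ·(N−Q); M is affine-linear in λ
Every point depending on M is an affine combination of M and λ-independent points, so each such coordinate is linear in λ; the λ² term in each signed area is a multiple of (N−Q)×(N−Q) = 0, so 2·[QCM] and 2·[VNC] are each linear in λ. Evaluating at λ=0 and λ=1:
  2·[QCM] = -1/15·λ,   2·[VNC] = -4/15
So [QCM]:[VNC] = (-1/15·λ) / (-4/15). Setting this equal to -1/12:
  -1/15·λ = -1/12·(-4/15)  ⇒  λ = -1/3
Then r = λ/(1−λ) = (-1/3)/(4/3) = -1/4. Check: with r = -1/4, M = (-1/3, 0) and [QCM]:[VNC] = -1/12 as required.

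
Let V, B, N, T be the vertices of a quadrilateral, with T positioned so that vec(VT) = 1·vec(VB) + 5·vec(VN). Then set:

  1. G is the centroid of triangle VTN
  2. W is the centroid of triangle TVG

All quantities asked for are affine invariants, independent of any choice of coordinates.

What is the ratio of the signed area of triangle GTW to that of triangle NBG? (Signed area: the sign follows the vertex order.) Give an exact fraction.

Assign V = (0, 0), B = (1, 0), N = (0, 1), T = (1, 5) — the answer is frame-independent, so this choice is without loss of generality.
1. G is the centroid of triangle VTN ⇒ G = (1/3, 2)
2. W is the centroid of triangle TVG ⇒ W = (4/9, 7/3)
2·[GTW] = -1/9, 2·[NBG] = 4/3
[GTW]:[NBG] = -1/9:4/3 = -1/12

[GTW]:[NBG] = -1/12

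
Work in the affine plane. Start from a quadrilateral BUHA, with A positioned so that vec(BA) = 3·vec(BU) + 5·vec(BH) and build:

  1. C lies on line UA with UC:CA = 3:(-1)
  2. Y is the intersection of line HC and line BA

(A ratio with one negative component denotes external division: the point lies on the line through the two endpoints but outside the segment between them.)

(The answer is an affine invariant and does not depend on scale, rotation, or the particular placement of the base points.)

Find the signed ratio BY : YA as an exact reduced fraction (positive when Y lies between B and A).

Work in coordinates with B = (0, 0), U = (1, 0), H = (0, 1), A = (3, 5).
1. C lies on line UA with UC:CA = 3:(-1) ⇒ C = (4, 15/2)
2. Y is the intersection of line HC and line BA ⇒ Y = (24, 40)
Y = B + t·(A−B) with t = 8, so BY:YA = t:(1−t) = 8:-7

BY:YA = -8/7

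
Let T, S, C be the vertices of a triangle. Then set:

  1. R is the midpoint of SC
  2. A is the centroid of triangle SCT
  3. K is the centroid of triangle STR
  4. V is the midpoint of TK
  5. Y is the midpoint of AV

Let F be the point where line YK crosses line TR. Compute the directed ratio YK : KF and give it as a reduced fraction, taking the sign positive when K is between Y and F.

YK:KF = -3/4

Assign T = (0, 0), S = (1, 0), C = (0, 1) — the answer is frame-independent, so this choice is without loss of generality.
1. R is the midpoint of SC ⇒ R = (1/2, 1/2)
2. A is the centroid of triangle SCT ⇒ A = (1/3, 1/3)
3. K is the centroid of triangle STR ⇒ K = (1/2, 1/6)
4. V is the midpoint of TK ⇒ V = (1/4, 1/12)
5. Y is the midpoint of AV ⇒ Y = (7/24, 5/24)
line YK meets TR at F = (2/9, 2/9)
K = Y + t·(F−Y) with t = -3, so YK:KF = -3:4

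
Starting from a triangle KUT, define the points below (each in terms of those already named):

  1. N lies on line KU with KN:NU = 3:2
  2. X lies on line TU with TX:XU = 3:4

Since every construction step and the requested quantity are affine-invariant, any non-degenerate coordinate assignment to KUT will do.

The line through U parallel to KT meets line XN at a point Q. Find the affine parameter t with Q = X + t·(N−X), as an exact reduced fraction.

t = 10/3

Work in coordinates with K = (0, 0), U = (1, 0), T = (0, 1).
1. N lies on line KU with KN:NU = 3:2 ⇒ N = (3/5, 0)
2. X lies on line TU with TX:XU = 3:4 ⇒ X = (3/7, 4/7)
through U parallel to KT: direction (0, 1); meets XN at Q = (1, -4/3)
Q = X + t·(N−X) with t = 10/3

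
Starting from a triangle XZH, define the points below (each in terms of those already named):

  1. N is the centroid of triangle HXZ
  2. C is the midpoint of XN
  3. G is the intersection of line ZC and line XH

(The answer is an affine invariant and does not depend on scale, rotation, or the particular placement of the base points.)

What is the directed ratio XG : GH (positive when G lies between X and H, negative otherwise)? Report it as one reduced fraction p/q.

Assign X = (0, 0), Z = (1, 0), H = (0, 1) — the answer is frame-independent, so this choice is without loss of generality.
1. N is the centroid of triangle HXZ ⇒ N = (1/3, 1/3)
2. C is the midpoint of XN ⇒ C = (1/6, 1/6)
3. G is the intersection of line ZC and line XH ⇒ G = (0, 1/5)
G = X + t·(H−X) with t = 1/5, so XG:GH = t:(1−t) = 1/5:4/5

XG:GH = 1/4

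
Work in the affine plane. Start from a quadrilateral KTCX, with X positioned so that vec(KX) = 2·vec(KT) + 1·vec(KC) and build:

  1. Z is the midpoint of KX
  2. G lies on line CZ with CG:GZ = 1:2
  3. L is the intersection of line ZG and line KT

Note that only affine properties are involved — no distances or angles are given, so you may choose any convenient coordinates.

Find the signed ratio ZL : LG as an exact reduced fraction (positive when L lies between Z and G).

Work in coordinates with K = (0, 0), T = (1, 0), C = (0, 1), X = (2, 1).
1. Z is the midpoint of KX ⇒ Z = (1, 1/2)
2. G lies on line CZ with CG:GZ = 1:2 ⇒ G = (1/3, 5/6)
3. L is the intersection of line ZG and line KT ⇒ L = (2, 0)
L = Z + t·(G−Z) with t = -3/2, so ZL:LG = t:(1−t) = -3/2:5/2

ZL:LG = -3/5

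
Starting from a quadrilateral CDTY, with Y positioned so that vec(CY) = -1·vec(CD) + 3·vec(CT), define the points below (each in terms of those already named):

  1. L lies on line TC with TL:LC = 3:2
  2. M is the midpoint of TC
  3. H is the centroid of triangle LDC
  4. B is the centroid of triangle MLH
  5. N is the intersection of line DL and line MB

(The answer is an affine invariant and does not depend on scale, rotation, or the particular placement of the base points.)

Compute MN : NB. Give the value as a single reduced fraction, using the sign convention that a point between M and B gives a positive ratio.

Choose coordinates C = (0, 0), D = (1, 0), T = (0, 1), Y = (-1, 3).
1. L lies on line TC with TL:LC = 3:2 ⇒ L = (0, 2/5)
2. M is the midpoint of TC ⇒ M = (0, 1/2)
3. H is the centroid of triangle LDC ⇒ H = (1/3, 2/15)
4. B is the centroid of triangle MLH ⇒ B = (1/9, 31/90)
5. N is the intersection of line DL and line MB ⇒ N = (1/10, 9/25)
N = M + t·(B−M) with t = 9/10, so MN:NB = t:(1−t) = 9/10:1/10

MN:NB = 9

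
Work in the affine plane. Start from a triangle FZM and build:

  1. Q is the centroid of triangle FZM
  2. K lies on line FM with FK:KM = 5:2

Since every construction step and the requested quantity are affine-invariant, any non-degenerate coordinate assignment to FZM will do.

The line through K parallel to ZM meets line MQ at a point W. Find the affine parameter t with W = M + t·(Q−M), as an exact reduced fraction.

Work in coordinates with F = (0, 0), Z = (1, 0), M = (0, 1).
1. Q is the centroid of triangle FZM ⇒ Q = (1/3, 1/3)
2. K lies on line FM with FK:KM = 5:2 ⇒ K = (0, 5/7)
through K parallel to ZM: direction (-1, 1); meets MQ at W = (2/7, 3/7)
W = M + t·(Q−M) with t = 6/7

t = 6/7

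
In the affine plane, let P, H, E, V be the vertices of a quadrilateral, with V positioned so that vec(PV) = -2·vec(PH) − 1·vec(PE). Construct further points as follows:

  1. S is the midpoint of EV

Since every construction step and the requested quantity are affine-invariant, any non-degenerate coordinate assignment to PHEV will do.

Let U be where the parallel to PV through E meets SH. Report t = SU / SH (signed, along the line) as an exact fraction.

Assign P = (0, 0), H = (1, 0), E = (0, 1), V = (-2, -1) — the answer is frame-independent, so this choice is without loss of generality.
1. S is the midpoint of EV ⇒ S = (-1, 0)
through E parallel to PV: direction (-2, -1); meets SH at U = (-2, 0)
U = S + t·(H−S) with t = -1/2

t = -1/2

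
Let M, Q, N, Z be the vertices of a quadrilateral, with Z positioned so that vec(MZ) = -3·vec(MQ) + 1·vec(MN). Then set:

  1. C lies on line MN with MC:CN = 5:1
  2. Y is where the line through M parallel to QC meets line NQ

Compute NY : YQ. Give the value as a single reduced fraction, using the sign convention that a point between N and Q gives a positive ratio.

Choose coordinates M = (0, 0), Q = (1, 0), N = (0, 1), Z = (-3, 1).
1. C lies on line MN with MC:CN = 5:1 ⇒ C = (0, 5/6)
2. Y is where the line through M parallel to QC meets line NQ ⇒ Y = (6, -5)
Y = N + t·(Q−N) with t = 6, so NY:YQ = t:(1−t) = 6:-5

NY:YQ = -6/5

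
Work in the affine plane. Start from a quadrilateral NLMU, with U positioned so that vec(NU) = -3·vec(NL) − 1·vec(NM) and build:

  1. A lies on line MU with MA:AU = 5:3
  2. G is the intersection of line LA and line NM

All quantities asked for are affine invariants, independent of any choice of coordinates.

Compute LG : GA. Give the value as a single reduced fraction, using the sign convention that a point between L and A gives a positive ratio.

LG:GA = 8/15

Work in coordinates with N = (0, 0), L = (1, 0), M = (0, 1), U = (-3, -1).
1. A lies on line MU with MA:AU = 5:3 ⇒ A = (-15/8, -1/4)
2. G is the intersection of line LA and line NM ⇒ G = (0, -2/23)
G = L + t·(A−L) with t = 8/23, so LG:GA = t:(1−t) = 8/23:15/23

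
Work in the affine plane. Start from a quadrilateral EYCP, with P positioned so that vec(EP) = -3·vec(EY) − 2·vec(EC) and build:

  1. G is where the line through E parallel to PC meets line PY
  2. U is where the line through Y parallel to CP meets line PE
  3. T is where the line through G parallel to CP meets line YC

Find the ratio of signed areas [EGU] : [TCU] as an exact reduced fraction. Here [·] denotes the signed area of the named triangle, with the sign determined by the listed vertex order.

[EGU]:[TCU] = -1/2

Choose coordinates E = (0, 0), Y = (1, 0), C = (0, 1), P = (-3, -2).
1. G is where the line through E parallel to PC meets line PY ⇒ G = (-1, -1)
2. U is where the line through Y parallel to CP meets line PE ⇒ U = (3, 2)
3. T is where the line through G parallel to CP meets line YC ⇒ T = (1/2, 1/2)
2·[EGU] = 1, 2·[TCU] = -2
[EGU]:[TCU] = 1:-2 = -1/2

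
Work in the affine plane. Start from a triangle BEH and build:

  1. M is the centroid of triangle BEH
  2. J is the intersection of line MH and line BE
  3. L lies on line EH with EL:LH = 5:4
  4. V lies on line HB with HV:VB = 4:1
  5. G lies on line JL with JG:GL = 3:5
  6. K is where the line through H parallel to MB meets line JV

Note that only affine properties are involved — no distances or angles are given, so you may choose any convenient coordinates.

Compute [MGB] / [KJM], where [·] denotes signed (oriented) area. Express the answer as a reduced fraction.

[MGB]:[KJM] = -91/288

Choose coordinates B = (0, 0), E = (1, 0), H = (0, 1).
1. M is the centroid of triangle BEH ⇒ M = (1/3, 1/3)
2. J is the intersection of line MH and line BE ⇒ J = (1/2, 0)
3. L lies on line EH with EL:LH = 5:4 ⇒ L = (4/9, 5/9)
4. V lies on line HB with HV:VB = 4:1 ⇒ V = (0, 1/5)
5. G lies on line JL with JG:GL = 3:5 ⇒ G = (23/48, 5/24)
6. K is where the line through H parallel to MB meets line JV ⇒ K = (-4/7, 3/7)
2·[MGB] = -13/144, 2·[KJM] = 2/7
[MGB]:[KJM] = -13/144:2/7 = -91/288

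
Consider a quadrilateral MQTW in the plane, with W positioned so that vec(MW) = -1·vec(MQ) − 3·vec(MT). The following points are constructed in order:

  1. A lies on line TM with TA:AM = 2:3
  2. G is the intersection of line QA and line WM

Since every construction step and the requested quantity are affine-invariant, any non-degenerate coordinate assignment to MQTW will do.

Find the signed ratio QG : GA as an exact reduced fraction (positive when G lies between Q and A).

QG:GA = 5

Work in coordinates with M = (0, 0), Q = (1, 0), T = (0, 1), W = (-1, -3).
1. A lies on line TM with TA:AM = 2:3 ⇒ A = (0, 3/5)
2. G is the intersection of line QA and line WM ⇒ G = (1/6, 1/2)
G = Q + t·(A−Q) with t = 5/6, so QG:GA = t:(1−t) = 5/6:1/6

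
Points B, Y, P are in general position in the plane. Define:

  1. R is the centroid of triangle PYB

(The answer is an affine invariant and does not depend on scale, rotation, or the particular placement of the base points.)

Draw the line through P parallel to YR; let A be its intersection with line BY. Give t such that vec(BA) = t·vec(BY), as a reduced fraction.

Work in coordinates with B = (0, 0), Y = (1, 0), P = (0, 1).
1. R is the centroid of triangle PYB ⇒ R = (1/3, 1/3)
through P parallel to YR: direction (-2/3, 1/3); meets BY at A = (2, 0)
A = B + t·(Y−B) with t = 2

t = 2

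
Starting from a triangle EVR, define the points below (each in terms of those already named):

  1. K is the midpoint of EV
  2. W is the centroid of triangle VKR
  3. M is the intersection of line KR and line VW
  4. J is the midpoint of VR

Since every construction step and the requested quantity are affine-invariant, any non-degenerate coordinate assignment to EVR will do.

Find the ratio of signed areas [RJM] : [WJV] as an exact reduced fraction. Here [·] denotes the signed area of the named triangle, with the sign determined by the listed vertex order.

[RJM]:[WJV] = 3/2

Set E = (0, 0), V = (1, 0), R = (0, 1); any affine frame gives the same invariant.
1. K is the midpoint of EV ⇒ K = (1/2, 0)
2. W is the centroid of triangle VKR ⇒ W = (1/2, 1/3)
3. M is the intersection of line KR and line VW ⇒ M = (1/4, 1/2)
4. J is the midpoint of VR ⇒ J = (1/2, 1/2)
2·[RJM] = -1/8, 2·[WJV] = -1/12
[RJM]:[WJV] = -1/8:-1/12 = 3/2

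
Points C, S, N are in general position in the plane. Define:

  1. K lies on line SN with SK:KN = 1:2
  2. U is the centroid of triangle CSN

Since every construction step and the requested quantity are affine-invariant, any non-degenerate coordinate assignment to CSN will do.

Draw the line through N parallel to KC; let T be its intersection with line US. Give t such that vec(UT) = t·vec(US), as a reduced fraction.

t = -5/4

Choose coordinates C = (0, 0), S = (1, 0), N = (0, 1).
1. K lies on line SN with SK:KN = 1:2 ⇒ K = (2/3, 1/3)
2. U is the centroid of triangle CSN ⇒ U = (1/3, 1/3)
through N parallel to KC: direction (-2/3, -1/3); meets US at T = (-1/2, 3/4)
T = U + t·(S−U) with t = -5/4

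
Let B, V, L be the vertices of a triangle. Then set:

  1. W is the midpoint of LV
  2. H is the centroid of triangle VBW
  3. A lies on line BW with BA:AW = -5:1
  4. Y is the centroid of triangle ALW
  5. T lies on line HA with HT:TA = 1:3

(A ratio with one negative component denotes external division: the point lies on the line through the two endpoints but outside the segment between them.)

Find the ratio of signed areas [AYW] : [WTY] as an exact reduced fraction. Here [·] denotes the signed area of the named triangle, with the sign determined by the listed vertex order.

Assign B = (0, 0), V = (1, 0), L = (0, 1) — the answer is frame-independent, so this choice is without loss of generality.
1. W is the midpoint of LV ⇒ W = (1/2, 1/2)
2. H is the centroid of triangle VBW ⇒ H = (1/2, 1/6)
3. A lies on line BW with BA:AW = -5:1 ⇒ A = (5/8, 5/8)
4. Y is the centroid of triangle ALW ⇒ Y = (3/8, 17/24)
5. T lies on line HA with HT:TA = 1:3 ⇒ T = (17/32, 9/32)
2·[AYW] = 1/24, 2·[WTY] = -1/48
[AYW]:[WTY] = 1/24:-1/48 = -2

[AYW]:[WTY] = -2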